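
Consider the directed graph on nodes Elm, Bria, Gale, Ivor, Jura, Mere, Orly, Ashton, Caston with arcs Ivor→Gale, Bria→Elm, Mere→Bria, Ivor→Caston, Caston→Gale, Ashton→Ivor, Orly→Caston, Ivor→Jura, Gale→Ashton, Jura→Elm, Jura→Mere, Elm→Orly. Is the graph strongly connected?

From Gale we can reach every vertex (Elm, Bria, Gale, Ivor, Jura, Mere, Orly, Ashton, Caston), and every vertex can reach Gale (Elm, Bria, Gale, Ivor, Jura, Mere, Orly, Ashton, Caston). So the whole graph is one strongly connected component.

Yes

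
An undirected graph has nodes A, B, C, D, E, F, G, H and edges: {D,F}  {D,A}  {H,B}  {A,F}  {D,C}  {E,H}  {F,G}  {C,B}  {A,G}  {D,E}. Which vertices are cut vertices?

Removing D increases the component count from 1 to 2, so D is a cut vertex.
By contrast removing B leaves 1 component; it is not a cut vertex. No other vertex is a cut vertex either.

D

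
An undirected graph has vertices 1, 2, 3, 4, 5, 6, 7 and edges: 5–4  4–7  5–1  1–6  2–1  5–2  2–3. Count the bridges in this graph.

4

The edges on the cycle 5-2-1-5 are not bridges since each lies on that cycle.
But removing 4–7 disconnects 4 from 7; removing 2–3 disconnects 2 from 3; removing 1–6 disconnects 1 from 6; removing 5–4 disconnects 5 from 4 — these are bridges.
That makes 4 bridges.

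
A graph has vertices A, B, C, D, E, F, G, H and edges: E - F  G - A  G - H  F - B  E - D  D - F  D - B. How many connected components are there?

C is isolated — a component by itself.
Starting from A we can reach A, G, H. That is one component of size 3.
Starting from B we can reach B, D, E, F. That is one component of size 4.
Total: 3 components.

3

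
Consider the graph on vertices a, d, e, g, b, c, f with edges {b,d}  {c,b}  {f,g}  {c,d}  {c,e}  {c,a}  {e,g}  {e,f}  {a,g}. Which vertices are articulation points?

Removing c increases the component count from 1 to 2, so c is a cut vertex.
By contrast removing b leaves 1 component; it is not a cut vertex. No other vertex is a cut vertex either.

c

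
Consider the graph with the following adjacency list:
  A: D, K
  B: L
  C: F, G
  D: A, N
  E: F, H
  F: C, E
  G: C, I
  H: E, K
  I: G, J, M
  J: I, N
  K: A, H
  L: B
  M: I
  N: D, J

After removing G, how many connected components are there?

With G gone, the remaining components are: {B, L}; {A, C, D, E, F, H, I, J, K, M, N}.
That is 2 components.

2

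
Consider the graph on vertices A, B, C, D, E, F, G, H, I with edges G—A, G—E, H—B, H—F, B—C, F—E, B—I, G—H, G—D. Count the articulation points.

3

Removing B increases the component count from 1 to 3, so B is a cut vertex.
Removing G increases the component count from 1 to 3, so G is a cut vertex.
Removing H increases the component count from 1 to 2, so H is a cut vertex.
By contrast removing I leaves 1 component; it is not a cut vertex. No other vertex is a cut vertex either.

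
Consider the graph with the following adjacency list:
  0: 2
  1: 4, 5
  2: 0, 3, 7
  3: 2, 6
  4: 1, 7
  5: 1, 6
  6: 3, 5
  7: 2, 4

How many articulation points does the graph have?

1

Removing 2 increases the component count from 1 to 2, so 2 is a cut vertex.
By contrast removing 7 leaves 1 component; it is not a cut vertex. No other vertex is a cut vertex either.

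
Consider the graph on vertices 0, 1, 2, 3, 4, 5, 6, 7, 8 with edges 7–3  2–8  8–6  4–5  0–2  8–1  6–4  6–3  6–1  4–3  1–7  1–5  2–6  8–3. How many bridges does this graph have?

1

The edges on the cycle 8-1-7-3-8 are not bridges since each lies on that cycle.
But removing 2–0 disconnects 2 from 0 — this is a bridge.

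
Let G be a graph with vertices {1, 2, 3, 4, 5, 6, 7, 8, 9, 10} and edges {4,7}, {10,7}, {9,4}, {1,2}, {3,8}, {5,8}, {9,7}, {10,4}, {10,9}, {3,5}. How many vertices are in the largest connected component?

4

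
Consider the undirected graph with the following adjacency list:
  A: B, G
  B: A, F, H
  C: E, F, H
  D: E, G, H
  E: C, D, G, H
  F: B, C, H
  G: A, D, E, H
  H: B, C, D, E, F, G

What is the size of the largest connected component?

Starting from A we can reach A, B, C, D, E, F, G, H. That is one component of size 8.
The largest has 8 vertices.

8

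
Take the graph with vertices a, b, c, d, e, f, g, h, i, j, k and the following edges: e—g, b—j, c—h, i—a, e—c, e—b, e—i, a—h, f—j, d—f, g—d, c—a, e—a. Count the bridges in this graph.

0

The edges on the cycle e-i-a-e are not bridges since each lies on that cycle.
Every edge lies on some cycle, so there are no bridges.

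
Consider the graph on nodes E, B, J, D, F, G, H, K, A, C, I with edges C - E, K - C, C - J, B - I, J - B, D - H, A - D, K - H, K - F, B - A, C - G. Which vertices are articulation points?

B, C, K

Removing B increases the component count from 1 to 2, so B is a cut vertex.
Removing C increases the component count from 1 to 3, so C is a cut vertex.
Removing K increases the component count from 1 to 2, so K is a cut vertex.
By contrast removing F leaves 1 component; it is not a cut vertex. No other vertex is a cut vertex either.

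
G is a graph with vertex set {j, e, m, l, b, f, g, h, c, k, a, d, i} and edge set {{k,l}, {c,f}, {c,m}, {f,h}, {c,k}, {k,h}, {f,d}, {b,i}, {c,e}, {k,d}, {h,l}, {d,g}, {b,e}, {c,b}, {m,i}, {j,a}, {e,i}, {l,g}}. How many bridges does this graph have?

The edges on the cycle f-h-l-g-d-f are not bridges since each lies on that cycle.
But removing j - a disconnects j from a — this is a bridge.

1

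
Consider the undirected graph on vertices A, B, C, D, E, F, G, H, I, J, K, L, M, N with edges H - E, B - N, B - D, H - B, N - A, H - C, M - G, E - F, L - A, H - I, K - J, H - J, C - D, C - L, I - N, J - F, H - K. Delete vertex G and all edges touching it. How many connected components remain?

2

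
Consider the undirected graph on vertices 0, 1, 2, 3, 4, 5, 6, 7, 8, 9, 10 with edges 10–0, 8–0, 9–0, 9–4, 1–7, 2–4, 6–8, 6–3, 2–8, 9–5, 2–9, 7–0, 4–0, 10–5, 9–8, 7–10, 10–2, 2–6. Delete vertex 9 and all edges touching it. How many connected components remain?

With 9 gone, the remaining components are: {0, 1, 2, 3, 4, 5, 6, 7, 8, 10}.
That is 1 component.

1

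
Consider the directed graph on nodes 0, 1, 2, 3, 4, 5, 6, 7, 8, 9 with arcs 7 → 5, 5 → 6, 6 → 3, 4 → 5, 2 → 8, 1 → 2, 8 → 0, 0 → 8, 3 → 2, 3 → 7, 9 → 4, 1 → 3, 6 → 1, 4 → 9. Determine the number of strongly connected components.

4

{1, 3, 5, 6, 7} are all mutually reachable — one SCC of size 5.
{0, 8} are all mutually reachable — one SCC of size 2.
{4, 9} are all mutually reachable — one SCC of size 2.
{2} is an SCC by itself.
That gives 4 strongly connected components.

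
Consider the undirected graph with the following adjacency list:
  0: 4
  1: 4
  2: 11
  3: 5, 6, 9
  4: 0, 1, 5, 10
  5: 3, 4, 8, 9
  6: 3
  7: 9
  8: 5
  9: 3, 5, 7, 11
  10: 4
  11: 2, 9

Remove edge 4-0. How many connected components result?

Before removal there is 1 component.
4-0 is a bridge — removing it separates 4's side from 0's side.
After removal: 2 components.

2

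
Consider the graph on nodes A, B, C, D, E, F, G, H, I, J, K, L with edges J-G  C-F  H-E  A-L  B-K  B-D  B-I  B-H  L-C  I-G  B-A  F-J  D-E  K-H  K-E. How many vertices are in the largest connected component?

Starting from A we can reach A, B, C, D, E, F, G, H, I, J, K, L. That is one component of size 12.
The largest has 12 vertices.

12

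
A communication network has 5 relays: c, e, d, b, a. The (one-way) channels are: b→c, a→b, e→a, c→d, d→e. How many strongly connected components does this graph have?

{a, b, c, d, e} are all mutually reachable — one SCC of size 5.
That gives 1 strongly connected component.

1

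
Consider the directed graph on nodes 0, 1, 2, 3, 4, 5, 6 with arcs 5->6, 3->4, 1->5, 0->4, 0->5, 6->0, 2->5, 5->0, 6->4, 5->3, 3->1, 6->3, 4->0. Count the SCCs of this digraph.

{0, 1, 3, 4, 5, 6} are all mutually reachable — one SCC of size 6.
{2} is an SCC by itself.
That gives 2 strongly connected components.

2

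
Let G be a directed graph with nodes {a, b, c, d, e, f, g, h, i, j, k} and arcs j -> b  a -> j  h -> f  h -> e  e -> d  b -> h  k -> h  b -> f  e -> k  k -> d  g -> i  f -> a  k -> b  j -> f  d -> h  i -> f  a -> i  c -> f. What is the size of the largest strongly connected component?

{a, b, d, e, f, h, i, j, k} are all mutually reachable — one SCC of size 9.
{c} is an SCC by itself.
{g} is an SCC by itself.
The largest has 9 vertices.

9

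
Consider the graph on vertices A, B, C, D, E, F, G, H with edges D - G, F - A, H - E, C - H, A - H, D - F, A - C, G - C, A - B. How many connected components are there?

Starting from A we can reach A, B, C, D, E, F, G, H. That is one component of size 8.
Total: 1 component.

1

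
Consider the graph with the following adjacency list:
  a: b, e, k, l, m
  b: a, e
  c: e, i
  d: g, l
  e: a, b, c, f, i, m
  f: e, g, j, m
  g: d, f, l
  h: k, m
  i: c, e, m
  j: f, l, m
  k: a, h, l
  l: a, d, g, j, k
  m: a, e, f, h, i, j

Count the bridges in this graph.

The edges on the cycle m-h-k-l-a-m are not bridges since each lies on that cycle.
Every edge lies on some cycle, so there are no bridges.

0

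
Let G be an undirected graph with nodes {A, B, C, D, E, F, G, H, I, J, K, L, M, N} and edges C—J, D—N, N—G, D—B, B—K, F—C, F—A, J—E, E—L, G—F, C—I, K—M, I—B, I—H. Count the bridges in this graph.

7

The edges on the cycle D-N-G-F-C-I-B-D are not bridges since each lies on that cycle.
But removing K—B disconnects K from B; removing H—I disconnects H from I; removing E—J disconnects E from J; removing K—M disconnects K from M — these are bridges.
In total 7 edges are bridges.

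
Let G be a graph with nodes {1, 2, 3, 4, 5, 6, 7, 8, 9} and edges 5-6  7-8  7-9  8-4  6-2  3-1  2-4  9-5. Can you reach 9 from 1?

No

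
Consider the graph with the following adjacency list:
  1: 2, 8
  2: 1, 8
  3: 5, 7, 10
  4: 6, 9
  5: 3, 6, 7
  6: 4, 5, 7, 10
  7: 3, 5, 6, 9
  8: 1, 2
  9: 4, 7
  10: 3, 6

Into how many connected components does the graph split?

Starting from 1 we can reach 1, 2, 8. That is one component of size 3.
Starting from 3 we can reach 3, 4, 5, 6, 7, 9, 10. That is one component of size 7.
Total: 2 components.

2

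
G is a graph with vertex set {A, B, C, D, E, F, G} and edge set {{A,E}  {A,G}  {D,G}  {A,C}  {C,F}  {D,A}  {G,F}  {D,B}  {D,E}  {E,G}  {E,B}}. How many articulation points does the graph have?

0

Removing F, for instance, still leaves 1 component. No single vertex removal increases the component count — the graph has no articulation points.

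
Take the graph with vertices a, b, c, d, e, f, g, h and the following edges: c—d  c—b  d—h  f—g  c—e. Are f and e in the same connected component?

No

The component containing f is {f, g}, and e is not in it.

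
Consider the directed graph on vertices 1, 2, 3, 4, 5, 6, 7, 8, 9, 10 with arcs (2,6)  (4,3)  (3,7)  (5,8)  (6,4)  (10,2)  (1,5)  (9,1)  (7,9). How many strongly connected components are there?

10

{9} is an SCC by itself.
{7} is an SCC by itself.
{2} is an SCC by itself.
{6} is an SCC by itself.
{3} is an SCC by itself.
(and 5 more singleton SCCs)
That gives 10 strongly connected components.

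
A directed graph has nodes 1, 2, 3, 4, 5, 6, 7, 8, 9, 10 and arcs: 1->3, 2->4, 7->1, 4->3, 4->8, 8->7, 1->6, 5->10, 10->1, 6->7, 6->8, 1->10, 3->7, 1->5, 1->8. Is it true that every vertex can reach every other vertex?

No

There is no directed path from 7 to 2, so the graph is not strongly connected.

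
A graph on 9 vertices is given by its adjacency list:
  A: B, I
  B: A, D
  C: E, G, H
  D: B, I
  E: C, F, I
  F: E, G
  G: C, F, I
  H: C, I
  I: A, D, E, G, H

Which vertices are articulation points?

I

Removing I increases the component count from 1 to 2, so I is a cut vertex.
By contrast removing A leaves 1 component; it is not a cut vertex. No other vertex is a cut vertex either.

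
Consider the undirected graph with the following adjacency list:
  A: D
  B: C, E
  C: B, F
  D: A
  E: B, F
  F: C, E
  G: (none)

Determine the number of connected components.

3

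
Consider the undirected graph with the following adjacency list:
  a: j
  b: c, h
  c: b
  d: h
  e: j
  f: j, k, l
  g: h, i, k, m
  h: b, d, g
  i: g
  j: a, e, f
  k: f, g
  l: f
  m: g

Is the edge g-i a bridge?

Yes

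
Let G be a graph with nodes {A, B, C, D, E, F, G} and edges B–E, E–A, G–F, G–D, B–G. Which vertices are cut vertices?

B, E, G

Removing B increases the component count from 2 to 3, so B is a cut vertex.
Removing E increases the component count from 2 to 3, so E is a cut vertex.
Removing G increases the component count from 2 to 4, so G is a cut vertex.
By contrast removing A leaves 2 components; it is not a cut vertex. No other vertex is a cut vertex either.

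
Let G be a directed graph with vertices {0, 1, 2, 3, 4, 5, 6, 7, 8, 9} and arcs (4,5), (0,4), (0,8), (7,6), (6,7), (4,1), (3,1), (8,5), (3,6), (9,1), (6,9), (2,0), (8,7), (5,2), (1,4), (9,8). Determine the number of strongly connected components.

{0, 1, 2, 4, 5, 6, 7, 8, 9} are all mutually reachable — one SCC of size 9.
{3} is an SCC by itself.
That gives 2 strongly connected components.

2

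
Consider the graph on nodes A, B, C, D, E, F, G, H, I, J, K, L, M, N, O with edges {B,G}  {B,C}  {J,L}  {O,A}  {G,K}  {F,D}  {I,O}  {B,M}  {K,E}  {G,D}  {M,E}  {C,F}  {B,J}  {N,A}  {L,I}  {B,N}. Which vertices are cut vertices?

Removing B increases the component count from 2 to 3, so B is a cut vertex.
By contrast removing J leaves 2 components; it is not a cut vertex. No other vertex is a cut vertex either.

B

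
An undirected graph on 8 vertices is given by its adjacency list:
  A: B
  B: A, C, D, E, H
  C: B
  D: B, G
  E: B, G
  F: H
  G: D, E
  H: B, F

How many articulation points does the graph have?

Removing B increases the component count from 1 to 4, so B is a cut vertex.
Removing H increases the component count from 1 to 2, so H is a cut vertex.
By contrast removing C leaves 1 component; it is not a cut vertex. No other vertex is a cut vertex either.

2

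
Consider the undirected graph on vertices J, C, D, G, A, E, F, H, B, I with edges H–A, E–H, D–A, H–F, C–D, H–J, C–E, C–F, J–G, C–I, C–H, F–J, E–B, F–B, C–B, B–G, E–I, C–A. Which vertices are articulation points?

none

Removing D, for instance, still leaves 1 component. No single vertex removal increases the component count — the graph has no articulation points.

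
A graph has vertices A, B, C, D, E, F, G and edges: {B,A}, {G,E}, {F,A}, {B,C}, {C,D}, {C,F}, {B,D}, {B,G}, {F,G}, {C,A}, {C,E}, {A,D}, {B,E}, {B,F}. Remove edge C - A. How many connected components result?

C and A are still connected via C-B-A, so the component count stays at 1.

1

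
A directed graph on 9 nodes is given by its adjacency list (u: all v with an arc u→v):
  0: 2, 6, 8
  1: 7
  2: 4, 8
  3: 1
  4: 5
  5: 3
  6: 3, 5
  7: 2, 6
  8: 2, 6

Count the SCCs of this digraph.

2

{1, 2, 3, 4, 5, 6, 7, 8} are all mutually reachable — one SCC of size 8.
{0} is an SCC by itself.
That gives 2 strongly connected components.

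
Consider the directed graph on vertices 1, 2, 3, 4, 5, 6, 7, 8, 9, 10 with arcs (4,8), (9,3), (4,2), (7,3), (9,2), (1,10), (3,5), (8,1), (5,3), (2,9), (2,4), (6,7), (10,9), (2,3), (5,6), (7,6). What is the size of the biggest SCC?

{1, 2, 4, 8, 9, 10} are all mutually reachable — one SCC of size 6.
{3, 5, 6, 7} are all mutually reachable — one SCC of size 4.
The largest has 6 vertices.

6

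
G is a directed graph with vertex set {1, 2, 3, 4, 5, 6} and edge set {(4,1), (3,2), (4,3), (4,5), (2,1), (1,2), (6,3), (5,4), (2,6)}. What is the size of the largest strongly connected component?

4

{1, 2, 3, 6} are all mutually reachable — one SCC of size 4.
{4, 5} are all mutually reachable — one SCC of size 2.
The largest has 4 vertices.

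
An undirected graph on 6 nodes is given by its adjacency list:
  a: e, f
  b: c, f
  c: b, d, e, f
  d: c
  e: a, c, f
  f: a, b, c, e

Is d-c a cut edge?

Removing d-c leaves no path between d and c: the component count goes from 1 to 2. So it is a bridge.

Yes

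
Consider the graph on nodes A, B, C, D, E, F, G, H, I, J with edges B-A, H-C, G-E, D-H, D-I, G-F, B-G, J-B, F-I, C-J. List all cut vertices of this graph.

Removing B increases the component count from 1 to 2, so B is a cut vertex.
Removing G increases the component count from 1 to 2, so G is a cut vertex.
By contrast removing D leaves 1 component; it is not a cut vertex. No other vertex is a cut vertex either.

B, G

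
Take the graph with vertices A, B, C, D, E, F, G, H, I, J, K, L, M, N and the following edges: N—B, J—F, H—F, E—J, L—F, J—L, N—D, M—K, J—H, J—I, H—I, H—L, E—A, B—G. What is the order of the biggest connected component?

7

C is isolated — a component by itself.
Starting from K we can reach K, M. That is one component of size 2.
Starting from B we can reach B, D, G, N. That is one component of size 4.
Starting from A we can reach A, E, F, H, I, J, L. That is one component of size 7.
The largest has 7 vertices.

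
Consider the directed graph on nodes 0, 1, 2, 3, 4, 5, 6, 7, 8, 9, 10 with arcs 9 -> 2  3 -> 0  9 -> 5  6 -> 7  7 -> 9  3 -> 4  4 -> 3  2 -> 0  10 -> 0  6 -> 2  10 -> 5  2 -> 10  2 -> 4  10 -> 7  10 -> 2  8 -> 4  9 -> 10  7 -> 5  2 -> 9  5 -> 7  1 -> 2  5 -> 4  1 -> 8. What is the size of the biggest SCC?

{2, 5, 7, 9, 10} are all mutually reachable — one SCC of size 5.
{3, 4} are all mutually reachable — one SCC of size 2.
{0} is an SCC by itself.
{6} is an SCC by itself.
{1} is an SCC by itself.
(and 1 more singleton SCC)
The largest has 5 vertices.

5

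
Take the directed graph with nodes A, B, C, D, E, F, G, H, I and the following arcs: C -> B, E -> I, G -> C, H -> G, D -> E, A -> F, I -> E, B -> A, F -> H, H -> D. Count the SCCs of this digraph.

{A, B, C, F, G, H} are all mutually reachable — one SCC of size 6.
{E, I} are all mutually reachable — one SCC of size 2.
{D} is an SCC by itself.
That gives 3 strongly connected components.

3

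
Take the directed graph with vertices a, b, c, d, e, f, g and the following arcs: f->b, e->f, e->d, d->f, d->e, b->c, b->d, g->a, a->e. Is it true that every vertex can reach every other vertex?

No

There is no directed path from b to g, so the graph is not strongly connected.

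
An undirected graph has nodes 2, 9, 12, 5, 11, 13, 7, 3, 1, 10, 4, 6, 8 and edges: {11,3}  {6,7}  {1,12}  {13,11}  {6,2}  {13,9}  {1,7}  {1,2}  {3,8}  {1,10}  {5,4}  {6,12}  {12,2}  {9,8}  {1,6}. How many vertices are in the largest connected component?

6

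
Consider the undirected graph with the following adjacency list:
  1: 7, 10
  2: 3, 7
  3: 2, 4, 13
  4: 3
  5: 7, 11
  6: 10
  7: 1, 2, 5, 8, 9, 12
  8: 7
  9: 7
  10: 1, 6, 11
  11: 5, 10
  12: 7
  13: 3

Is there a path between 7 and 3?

From 7 we can reach 1, 2, 3, 4, 5, 6, 7, 8, 9, 10, 11, 12, 13, which includes 3.

Yes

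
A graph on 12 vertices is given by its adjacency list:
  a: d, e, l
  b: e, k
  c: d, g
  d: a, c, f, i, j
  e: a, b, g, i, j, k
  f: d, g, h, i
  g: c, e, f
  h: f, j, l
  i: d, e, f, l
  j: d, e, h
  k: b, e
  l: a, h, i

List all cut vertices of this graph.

Removing e increases the component count from 1 to 2, so e is a cut vertex.
By contrast removing b leaves 1 component; it is not a cut vertex. No other vertex is a cut vertex either.

e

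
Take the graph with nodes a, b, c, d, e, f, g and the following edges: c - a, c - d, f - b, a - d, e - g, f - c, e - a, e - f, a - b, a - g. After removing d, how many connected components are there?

With d gone, the remaining components are: {a, b, c, e, f, g}.
That is 1 component.

1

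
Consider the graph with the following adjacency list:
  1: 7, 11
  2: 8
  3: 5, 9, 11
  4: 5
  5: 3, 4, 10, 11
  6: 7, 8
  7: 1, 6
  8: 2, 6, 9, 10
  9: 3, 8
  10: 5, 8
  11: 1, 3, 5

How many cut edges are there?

The edges on the cycle 9-3-11-1-7-6-8-9 are not bridges since each lies on that cycle.
But removing 2-8 disconnects 2 from 8; removing 5-4 disconnects 5 from 4 — these are bridges.
That makes 2 bridges.

2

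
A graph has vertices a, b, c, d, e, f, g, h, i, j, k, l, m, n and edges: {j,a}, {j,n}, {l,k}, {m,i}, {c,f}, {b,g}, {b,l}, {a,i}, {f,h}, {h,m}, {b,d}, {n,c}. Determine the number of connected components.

e is isolated — a component by itself.
Starting from b we can reach b, d, g, k, l. That is one component of size 5.
Starting from a we can reach a, c, f, h, i, j, m, n. That is one component of size 8.
Total: 3 components.

3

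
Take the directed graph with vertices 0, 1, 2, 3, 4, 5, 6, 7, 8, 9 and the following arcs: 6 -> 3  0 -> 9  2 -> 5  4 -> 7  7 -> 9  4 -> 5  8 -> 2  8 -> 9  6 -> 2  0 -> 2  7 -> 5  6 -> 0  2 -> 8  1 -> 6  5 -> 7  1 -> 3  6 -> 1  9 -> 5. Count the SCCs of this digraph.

6

{5, 7, 9} are all mutually reachable — one SCC of size 3.
{2, 8} are all mutually reachable — one SCC of size 2.
{1, 6} are all mutually reachable — one SCC of size 2.
{4} is an SCC by itself.
{3} is an SCC by itself.
(and 1 more singleton SCC)
That gives 6 strongly connected components.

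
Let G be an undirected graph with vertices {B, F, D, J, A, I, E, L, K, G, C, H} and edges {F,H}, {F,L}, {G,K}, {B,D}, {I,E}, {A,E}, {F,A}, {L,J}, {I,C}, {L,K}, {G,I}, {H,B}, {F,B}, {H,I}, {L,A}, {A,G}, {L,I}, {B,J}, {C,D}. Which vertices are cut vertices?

none

Removing H, for instance, still leaves 1 component. No single vertex removal increases the component count — the graph has no articulation points.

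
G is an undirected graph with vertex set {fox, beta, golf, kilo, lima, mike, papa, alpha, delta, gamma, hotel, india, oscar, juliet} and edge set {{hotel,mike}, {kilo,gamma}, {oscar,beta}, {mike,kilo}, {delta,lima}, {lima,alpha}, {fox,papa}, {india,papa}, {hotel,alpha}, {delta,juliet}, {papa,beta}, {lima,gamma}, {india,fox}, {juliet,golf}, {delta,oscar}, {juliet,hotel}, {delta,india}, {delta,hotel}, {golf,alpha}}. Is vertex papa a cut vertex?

No

Deleting papa leaves 1 component (was 1) (its neighbors fox, beta, india remain connected to each other), so papa is not a cut vertex.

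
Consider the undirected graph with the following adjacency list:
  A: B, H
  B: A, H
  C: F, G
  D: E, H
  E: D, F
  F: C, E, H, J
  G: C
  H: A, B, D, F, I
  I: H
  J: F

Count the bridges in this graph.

4

The edges on the cycle H-B-A-H are not bridges since each lies on that cycle.
But removing G-C disconnects G from C; removing J-F disconnects J from F; removing C-F disconnects C from F; removing H-I disconnects H from I — these are bridges.
That makes 4 bridges.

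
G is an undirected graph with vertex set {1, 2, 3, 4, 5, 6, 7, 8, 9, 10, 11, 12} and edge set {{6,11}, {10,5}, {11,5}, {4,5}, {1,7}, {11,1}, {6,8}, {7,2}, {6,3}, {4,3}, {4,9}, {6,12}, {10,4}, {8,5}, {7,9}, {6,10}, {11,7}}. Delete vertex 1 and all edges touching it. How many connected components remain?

1

With 1 gone, the remaining components are: {2, 3, 4, 5, 6, 7, 8, 9, 10, 11, 12}.
That is 1 component.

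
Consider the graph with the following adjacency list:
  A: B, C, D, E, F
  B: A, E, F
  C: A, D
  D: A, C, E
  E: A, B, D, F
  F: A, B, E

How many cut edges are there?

The edges on the cycle D-C-A-D are not bridges since each lies on that cycle.
Every edge lies on some cycle, so there are no bridges.

0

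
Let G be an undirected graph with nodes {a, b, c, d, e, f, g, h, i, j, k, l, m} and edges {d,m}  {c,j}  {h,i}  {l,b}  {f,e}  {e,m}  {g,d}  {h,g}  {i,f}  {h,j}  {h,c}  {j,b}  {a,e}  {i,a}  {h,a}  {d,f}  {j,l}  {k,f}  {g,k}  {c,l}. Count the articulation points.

Removing h increases the component count from 1 to 2, so h is a cut vertex.
By contrast removing j leaves 1 component; it is not a cut vertex. No other vertex is a cut vertex either.

1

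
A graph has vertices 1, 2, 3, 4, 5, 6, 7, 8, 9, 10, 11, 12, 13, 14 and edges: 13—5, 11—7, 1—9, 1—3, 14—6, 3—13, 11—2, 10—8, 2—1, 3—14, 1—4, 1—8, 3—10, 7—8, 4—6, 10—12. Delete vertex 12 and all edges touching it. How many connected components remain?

1

With 12 gone, the remaining components are: {1, 2, 3, 4, 5, 6, 7, 8, 9, 10, 11, 13, 14}.
That is 1 component.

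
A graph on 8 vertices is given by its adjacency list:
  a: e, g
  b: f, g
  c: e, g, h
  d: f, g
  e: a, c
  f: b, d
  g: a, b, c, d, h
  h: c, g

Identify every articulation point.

Removing g increases the component count from 1 to 2, so g is a cut vertex.
By contrast removing h leaves 1 component; it is not a cut vertex. No other vertex is a cut vertex either.

g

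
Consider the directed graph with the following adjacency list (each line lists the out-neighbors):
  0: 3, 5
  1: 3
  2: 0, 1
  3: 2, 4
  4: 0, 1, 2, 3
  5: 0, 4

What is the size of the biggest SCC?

6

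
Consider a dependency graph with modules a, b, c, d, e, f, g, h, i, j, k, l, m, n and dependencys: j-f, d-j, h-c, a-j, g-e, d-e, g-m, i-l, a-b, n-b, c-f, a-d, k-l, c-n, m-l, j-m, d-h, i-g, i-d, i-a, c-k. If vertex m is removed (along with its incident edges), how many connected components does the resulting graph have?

1

With m gone, the remaining components are: {a, b, c, d, e, f, g, h, i, j, k, l, n}.
That is 1 component.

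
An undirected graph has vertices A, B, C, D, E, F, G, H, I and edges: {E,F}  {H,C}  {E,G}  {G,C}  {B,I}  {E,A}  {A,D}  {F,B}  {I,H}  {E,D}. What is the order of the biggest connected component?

9

Starting from A we can reach A, B, C, D, E, F, G, H, I. That is one component of size 9.
The largest has 9 vertices.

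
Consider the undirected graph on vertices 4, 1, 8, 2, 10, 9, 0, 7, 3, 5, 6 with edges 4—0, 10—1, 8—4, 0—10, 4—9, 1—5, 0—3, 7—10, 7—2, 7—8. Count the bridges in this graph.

The edges on the cycle 7-8-4-0-10-7 are not bridges since each lies on that cycle.
But removing 10—1 disconnects 10 from 1; removing 3—0 disconnects 3 from 0; removing 1—5 disconnects 1 from 5; removing 7—2 disconnects 7 from 2 — these are bridges.
In total 5 edges are bridges.

5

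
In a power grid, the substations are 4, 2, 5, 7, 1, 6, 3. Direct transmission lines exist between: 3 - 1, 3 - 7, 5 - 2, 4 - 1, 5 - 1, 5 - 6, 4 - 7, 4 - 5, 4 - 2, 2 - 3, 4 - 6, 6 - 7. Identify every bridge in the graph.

The edges on the cycle 4-5-6-4 are not bridges since each lies on that cycle.
Every edge lies on some cycle, so there are no bridges.

none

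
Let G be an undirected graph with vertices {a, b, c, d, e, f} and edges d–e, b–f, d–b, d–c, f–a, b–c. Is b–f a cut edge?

Removing b–f leaves no path between b and f: the component count goes from 1 to 2. So it is a bridge.

Yes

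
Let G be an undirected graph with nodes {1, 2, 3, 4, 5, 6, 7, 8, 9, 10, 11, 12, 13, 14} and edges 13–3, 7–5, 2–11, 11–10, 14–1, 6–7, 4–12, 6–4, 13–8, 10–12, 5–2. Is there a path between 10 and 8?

No

The component containing 10 is {2, 4, 5, 6, 7, 10, 11, 12}, and 8 is not in it.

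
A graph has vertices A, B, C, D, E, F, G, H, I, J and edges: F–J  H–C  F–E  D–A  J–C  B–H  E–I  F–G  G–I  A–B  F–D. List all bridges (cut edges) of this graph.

none

The edges on the cycle F-D-A-B-H-C-J-F are not bridges since each lies on that cycle.
Every edge lies on some cycle, so there are no bridges.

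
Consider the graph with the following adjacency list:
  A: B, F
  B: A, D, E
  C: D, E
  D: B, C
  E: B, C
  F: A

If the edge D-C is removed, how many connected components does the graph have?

1

D and C are still connected via D-B-E-C, so the component count stays at 1.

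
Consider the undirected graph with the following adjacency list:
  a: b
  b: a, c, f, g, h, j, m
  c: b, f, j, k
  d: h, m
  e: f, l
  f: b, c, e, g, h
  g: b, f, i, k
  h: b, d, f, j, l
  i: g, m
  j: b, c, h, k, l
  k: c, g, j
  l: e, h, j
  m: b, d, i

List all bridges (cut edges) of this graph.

a-b

The edges on the cycle b-j-l-h-d-m-b are not bridges since each lies on that cycle.
But removing a-b disconnects a from b — this is a bridge.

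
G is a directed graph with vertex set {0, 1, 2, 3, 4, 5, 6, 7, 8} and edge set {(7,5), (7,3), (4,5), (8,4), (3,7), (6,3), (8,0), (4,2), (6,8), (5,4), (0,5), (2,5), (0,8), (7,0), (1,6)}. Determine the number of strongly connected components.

{2, 4, 5} are all mutually reachable — one SCC of size 3.
{3, 7} are all mutually reachable — one SCC of size 2.
{0, 8} are all mutually reachable — one SCC of size 2.
{1} is an SCC by itself.
{6} is an SCC by itself.
That gives 5 strongly connected components.

5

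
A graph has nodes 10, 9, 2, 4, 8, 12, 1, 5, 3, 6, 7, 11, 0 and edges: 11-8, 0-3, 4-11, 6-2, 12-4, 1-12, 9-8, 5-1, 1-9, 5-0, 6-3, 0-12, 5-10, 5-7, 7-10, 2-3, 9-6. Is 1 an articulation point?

No

Deleting 1 leaves 1 component (was 1) (its neighbors 5, 9, 12 remain connected to each other), so 1 is not a cut vertex.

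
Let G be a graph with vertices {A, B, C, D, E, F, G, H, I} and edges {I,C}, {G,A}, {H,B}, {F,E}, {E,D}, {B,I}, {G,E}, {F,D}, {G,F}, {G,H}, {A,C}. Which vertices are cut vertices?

Removing G increases the component count from 1 to 2, so G is a cut vertex.
By contrast removing A leaves 1 component; it is not a cut vertex. No other vertex is a cut vertex either.

G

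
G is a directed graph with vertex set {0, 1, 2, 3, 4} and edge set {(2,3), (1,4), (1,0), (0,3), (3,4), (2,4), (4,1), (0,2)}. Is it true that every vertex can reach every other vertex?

From 2 we can reach every vertex (0, 1, 2, 3, 4), and every vertex can reach 2 (0, 1, 2, 3, 4). So the whole graph is one strongly connected component.

Yes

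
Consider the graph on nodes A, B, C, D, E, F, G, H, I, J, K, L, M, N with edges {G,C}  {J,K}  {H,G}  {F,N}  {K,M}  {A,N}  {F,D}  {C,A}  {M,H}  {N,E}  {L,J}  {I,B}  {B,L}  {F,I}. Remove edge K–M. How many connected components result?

K and M are still connected via K-J-L-B-I-F-N-A-C-G-H-M, so the component count stays at 1.

1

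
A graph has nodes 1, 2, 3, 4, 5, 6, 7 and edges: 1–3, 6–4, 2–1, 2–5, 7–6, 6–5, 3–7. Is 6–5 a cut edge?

No

After removing 6–5, the path 6-7-3-1-2-5 still connects them, so the edge is not a bridge.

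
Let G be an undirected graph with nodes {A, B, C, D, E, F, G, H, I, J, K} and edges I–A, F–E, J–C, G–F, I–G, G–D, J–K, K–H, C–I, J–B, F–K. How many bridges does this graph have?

5

The edges on the cycle J-C-I-G-F-K-J are not bridges since each lies on that cycle.
But removing J–B disconnects J from B; removing D–G disconnects D from G; removing H–K disconnects H from K; removing A–I disconnects A from I — these are bridges.
In total 5 edges are bridges.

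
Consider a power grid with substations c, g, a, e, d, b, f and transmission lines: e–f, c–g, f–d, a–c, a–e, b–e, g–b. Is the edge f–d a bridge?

Removing f–d leaves no path between f and d: the component count goes from 1 to 2. So it is a bridge.

Yes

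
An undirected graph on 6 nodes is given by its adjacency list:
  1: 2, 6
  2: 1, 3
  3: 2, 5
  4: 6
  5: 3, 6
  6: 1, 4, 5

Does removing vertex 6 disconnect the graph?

Yes

Deleting 6 raises the number of components from 1 to 2, so 6 is a cut vertex.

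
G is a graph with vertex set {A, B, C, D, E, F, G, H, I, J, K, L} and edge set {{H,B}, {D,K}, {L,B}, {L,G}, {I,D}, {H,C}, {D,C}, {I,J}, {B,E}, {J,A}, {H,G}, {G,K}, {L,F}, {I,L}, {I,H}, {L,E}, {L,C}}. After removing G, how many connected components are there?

1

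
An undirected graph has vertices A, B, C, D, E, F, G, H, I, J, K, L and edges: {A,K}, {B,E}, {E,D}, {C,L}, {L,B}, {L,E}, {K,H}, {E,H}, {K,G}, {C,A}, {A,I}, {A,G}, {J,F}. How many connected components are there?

2

Starting from F we can reach F, J. That is one component of size 2.
Starting from A we can reach A, B, C, D, E, G, H, I, K, L. That is one component of size 10.
Total: 2 components.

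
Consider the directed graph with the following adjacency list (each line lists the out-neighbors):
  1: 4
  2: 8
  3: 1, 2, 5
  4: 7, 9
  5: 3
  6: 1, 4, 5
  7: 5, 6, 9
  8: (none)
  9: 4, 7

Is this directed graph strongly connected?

There is no directed path from 2 to 6, so the graph is not strongly connected.

No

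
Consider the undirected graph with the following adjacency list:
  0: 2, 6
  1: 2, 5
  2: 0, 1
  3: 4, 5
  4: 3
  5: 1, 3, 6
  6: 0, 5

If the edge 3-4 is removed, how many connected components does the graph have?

2

Before removal there is 1 component.
3-4 is a bridge — removing it separates 3's side from 4's side.
After removal: 2 components.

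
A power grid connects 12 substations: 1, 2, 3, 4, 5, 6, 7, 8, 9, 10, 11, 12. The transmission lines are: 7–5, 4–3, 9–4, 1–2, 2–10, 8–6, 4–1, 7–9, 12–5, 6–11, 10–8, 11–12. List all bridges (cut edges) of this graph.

3-4

The edges on the cycle 7-9-4-1-2-10-8-6-11-12-5-7 are not bridges since each lies on that cycle.
But removing 4–3 disconnects 4 from 3 — this is a bridge.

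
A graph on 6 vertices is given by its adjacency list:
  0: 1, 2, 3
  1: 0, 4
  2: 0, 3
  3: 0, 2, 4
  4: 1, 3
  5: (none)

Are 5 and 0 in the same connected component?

The component containing 5 is {5}, and 0 is not in it.

No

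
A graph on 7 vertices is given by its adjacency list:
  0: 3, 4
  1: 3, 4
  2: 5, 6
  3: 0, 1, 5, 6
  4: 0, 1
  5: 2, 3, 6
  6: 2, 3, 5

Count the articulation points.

1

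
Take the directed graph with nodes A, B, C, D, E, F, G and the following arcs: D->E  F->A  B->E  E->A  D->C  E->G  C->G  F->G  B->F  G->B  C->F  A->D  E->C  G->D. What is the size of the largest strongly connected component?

7

{A, B, C, D, E, F, G} are all mutually reachable — one SCC of size 7.
The largest has 7 vertices.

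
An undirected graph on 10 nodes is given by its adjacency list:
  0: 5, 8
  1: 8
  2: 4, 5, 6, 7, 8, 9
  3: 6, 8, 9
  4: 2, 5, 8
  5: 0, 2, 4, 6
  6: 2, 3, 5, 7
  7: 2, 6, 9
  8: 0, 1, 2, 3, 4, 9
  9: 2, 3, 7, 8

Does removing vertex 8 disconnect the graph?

Yes

Deleting 8 raises the number of components from 1 to 2, so 8 is a cut vertex.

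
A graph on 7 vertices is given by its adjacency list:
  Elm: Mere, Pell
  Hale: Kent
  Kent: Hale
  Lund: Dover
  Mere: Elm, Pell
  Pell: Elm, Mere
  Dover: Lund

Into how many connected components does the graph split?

Starting from Lund we can reach Lund, Dover. That is one component of size 2.
Starting from Hale we can reach Hale, Kent. That is one component of size 2.
Starting from Elm we can reach Elm, Mere, Pell. That is one component of size 3.
Total: 3 components.

3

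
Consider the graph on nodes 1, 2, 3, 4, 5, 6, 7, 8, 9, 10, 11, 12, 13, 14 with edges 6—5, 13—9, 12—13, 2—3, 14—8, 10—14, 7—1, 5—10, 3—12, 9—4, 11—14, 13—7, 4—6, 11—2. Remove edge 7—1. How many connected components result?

Before removal there is 1 component.
7—1 is a bridge — removing it separates 7's side from 1's side.
After removal: 2 components.

2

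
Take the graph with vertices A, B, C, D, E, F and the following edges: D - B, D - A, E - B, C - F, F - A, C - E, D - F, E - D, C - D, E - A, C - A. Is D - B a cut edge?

No

After removing D - B, the path D-E-B still connects them, so the edge is not a bridge.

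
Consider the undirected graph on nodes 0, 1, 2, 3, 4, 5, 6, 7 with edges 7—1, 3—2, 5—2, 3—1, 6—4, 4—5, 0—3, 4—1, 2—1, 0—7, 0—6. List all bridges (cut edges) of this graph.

The edges on the cycle 3-2-1-3 are not bridges since each lies on that cycle.
Every edge lies on some cycle, so there are no bridges.

none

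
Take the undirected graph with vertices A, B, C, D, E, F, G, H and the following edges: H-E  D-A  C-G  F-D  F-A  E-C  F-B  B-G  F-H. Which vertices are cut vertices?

F

Removing F increases the component count from 1 to 2, so F is a cut vertex.
By contrast removing E leaves 1 component; it is not a cut vertex. No other vertex is a cut vertex either.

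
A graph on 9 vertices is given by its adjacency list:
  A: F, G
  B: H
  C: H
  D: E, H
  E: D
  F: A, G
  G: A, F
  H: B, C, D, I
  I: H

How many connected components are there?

2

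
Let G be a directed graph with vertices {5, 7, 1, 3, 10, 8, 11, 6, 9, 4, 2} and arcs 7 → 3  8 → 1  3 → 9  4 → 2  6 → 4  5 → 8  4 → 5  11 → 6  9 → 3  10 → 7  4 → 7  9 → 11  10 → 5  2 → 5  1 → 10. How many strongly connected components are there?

1

{1, 2, 3, 4, 5, 6, 7, 8, 9, 10, 11} are all mutually reachable — one SCC of size 11.
That gives 1 strongly connected component.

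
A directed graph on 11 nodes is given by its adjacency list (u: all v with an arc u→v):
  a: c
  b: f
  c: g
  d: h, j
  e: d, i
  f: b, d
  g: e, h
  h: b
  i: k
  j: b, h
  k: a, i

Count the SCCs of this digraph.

{a, c, e, g, i, k} are all mutually reachable — one SCC of size 6.
{b, d, f, h, j} are all mutually reachable — one SCC of size 5.
That gives 2 strongly connected components.

2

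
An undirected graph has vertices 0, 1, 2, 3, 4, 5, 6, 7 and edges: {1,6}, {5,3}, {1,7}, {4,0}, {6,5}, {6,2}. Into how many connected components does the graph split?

2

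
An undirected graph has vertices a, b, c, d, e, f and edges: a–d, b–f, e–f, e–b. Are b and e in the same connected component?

Yes

From b we can reach b, e, f, which includes e.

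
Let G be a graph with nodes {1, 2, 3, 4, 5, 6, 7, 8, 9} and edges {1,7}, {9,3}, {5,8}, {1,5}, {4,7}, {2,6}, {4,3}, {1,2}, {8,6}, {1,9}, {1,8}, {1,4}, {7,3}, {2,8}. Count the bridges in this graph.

The edges on the cycle 1-4-7-1 are not bridges since each lies on that cycle.
Every edge lies on some cycle, so there are no bridges.

0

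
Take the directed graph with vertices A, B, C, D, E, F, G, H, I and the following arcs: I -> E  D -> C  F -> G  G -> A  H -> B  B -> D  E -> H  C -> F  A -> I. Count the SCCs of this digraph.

1

{A, B, C, D, E, F, G, H, I} are all mutually reachable — one SCC of size 9.
That gives 1 strongly connected component.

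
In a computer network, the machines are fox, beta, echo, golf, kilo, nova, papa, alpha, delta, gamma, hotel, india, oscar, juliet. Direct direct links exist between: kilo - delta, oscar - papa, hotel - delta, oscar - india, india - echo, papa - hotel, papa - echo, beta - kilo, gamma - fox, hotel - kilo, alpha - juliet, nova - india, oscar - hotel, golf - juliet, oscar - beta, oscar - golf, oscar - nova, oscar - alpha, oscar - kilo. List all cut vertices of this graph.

oscar

Removing oscar increases the component count from 2 to 3, so oscar is a cut vertex.
By contrast removing gamma leaves 2 components; it is not a cut vertex. No other vertex is a cut vertex either.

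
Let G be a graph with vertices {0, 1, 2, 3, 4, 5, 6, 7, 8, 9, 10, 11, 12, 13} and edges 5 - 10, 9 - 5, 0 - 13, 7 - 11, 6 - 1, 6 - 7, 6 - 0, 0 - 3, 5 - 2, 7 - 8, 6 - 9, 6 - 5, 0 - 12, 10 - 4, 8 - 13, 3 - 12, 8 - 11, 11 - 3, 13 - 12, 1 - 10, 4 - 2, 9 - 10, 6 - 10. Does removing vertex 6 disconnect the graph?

Yes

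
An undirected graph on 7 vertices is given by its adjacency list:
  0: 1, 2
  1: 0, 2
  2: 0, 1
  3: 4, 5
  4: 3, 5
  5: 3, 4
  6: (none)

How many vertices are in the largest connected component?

3

6 is isolated — a component by itself.
Starting from 0 we can reach 0, 1, 2. That is one component of size 3.
Starting from 3 we can reach 3, 4, 5. That is one component of size 3.
The largest has 3 vertices.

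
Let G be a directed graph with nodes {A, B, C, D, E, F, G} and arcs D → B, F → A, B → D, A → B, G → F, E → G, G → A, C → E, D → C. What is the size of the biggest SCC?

7

{A, B, C, D, E, F, G} are all mutually reachable — one SCC of size 7.
The largest has 7 vertices.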